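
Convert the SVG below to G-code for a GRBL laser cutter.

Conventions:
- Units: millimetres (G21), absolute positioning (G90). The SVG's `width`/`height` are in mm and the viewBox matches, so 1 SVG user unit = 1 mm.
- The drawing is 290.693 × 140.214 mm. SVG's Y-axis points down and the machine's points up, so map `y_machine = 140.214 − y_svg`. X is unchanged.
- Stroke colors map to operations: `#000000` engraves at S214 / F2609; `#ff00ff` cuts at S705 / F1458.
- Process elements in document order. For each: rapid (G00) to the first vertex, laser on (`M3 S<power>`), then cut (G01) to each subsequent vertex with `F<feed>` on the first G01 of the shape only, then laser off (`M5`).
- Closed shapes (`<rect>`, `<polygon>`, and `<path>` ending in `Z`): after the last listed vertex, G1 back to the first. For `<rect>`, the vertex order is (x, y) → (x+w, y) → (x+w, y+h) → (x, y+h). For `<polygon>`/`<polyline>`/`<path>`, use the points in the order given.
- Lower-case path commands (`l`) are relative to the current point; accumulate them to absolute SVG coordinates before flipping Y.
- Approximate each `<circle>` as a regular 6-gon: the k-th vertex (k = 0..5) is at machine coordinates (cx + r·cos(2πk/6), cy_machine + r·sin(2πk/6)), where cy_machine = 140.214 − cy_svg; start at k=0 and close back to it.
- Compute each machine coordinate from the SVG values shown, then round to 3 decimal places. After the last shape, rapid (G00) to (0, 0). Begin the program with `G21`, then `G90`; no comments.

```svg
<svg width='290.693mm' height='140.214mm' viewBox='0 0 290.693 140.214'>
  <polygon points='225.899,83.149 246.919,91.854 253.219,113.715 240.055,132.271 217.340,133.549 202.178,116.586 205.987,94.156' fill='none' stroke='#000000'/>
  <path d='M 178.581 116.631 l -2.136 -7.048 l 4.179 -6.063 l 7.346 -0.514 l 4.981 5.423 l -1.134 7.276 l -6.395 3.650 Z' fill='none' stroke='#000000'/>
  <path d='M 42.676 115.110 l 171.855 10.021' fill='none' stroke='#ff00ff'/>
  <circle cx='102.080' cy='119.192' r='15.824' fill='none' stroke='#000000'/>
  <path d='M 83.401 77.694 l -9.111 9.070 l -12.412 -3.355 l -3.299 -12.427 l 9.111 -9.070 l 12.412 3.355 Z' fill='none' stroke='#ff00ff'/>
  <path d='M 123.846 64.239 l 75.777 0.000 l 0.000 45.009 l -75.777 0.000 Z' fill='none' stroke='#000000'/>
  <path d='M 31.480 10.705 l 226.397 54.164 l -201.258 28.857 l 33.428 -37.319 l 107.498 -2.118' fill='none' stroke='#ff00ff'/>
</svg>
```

G21
G90
G00 X225.899 Y57.065
M3 S214
G01 X246.919 Y48.360 F2609
G01 X253.219 Y26.499
G01 X240.055 Y7.943
G01 X217.340 Y6.665
G01 X202.178 Y23.628
G01 X205.987 Y46.058
G01 X225.899 Y57.065
M5
G00 X178.581 Y23.583
M3 S214
G01 X176.445 Y30.631 F2609
G01 X180.624 Y36.694
G01 X187.970 Y37.208
G01 X192.951 Y31.785
G01 X191.817 Y24.509
G01 X185.422 Y20.859
G01 X178.581 Y23.583
M5
G00 X42.676 Y25.104
M3 S705
G01 X214.531 Y15.083 F1458
M5
G00 X117.904 Y21.022
M3 S214
G01 X109.992 Y34.726 F2609
G01 X94.168 Y34.726
G01 X86.256 Y21.022
G01 X94.168 Y7.318
G01 X109.992 Y7.318
G01 X117.904 Y21.022
M5
G00 X83.401 Y62.520
M3 S705
G01 X74.290 Y53.450 F1458
G01 X61.878 Y56.805
G01 X58.579 Y69.232
G01 X67.690 Y78.302
G01 X80.102 Y74.947
G01 X83.401 Y62.520
M5
G00 X123.846 Y75.975
M3 S214
G01 X199.623 Y75.975 F2609
G01 X199.623 Y30.966
G01 X123.846 Y30.966
G01 X123.846 Y75.975
M5
G00 X31.480 Y129.509
M3 S705
G01 X257.877 Y75.345 F1458
G01 X56.619 Y46.488
G01 X90.047 Y83.807
G01 X197.545 Y85.925
M5
G00 X0.000 Y0.000

Since the viewBox matches the mm dimensions, user units are millimetres directly. The only transform is the Y-flip y_m = 140.214 − y_svg.

Shape 1 is a regular polygon drawn with `<polygon>`. Its stroke #000000 means engrave at S214, F2609. After flipping Y the toolpath is (225.899,57.065) → (246.919,48.360) → (253.219,26.499) → (240.055,7.943) → (217.340,6.665) → (202.178,23.628) → (205.987,46.058) → (225.899,57.065), returning to the start.

Shape 2 is a regular polygon drawn with `<path>`. Its stroke #000000 means engrave at S214, F2609. After flipping Y the toolpath is (178.581,23.583) → (176.445,30.631) → (180.624,36.694) → (187.970,37.208) → (192.951,31.785) → (191.817,24.509) → (185.422,20.859) → (178.581,23.583), returning to the start.

Shape 3 is a line segment drawn with `<path>`. Its stroke #ff00ff means cut at S705, F1458. After flipping Y the toolpath is (42.676,25.104) → (214.531,15.083).

Shape 4 is a circle drawn with `<circle>`. Its stroke #000000 means engrave at S214, F2609. After flipping Y the toolpath is (117.904,21.022) → (109.992,34.726) → (94.168,34.726) → (86.256,21.022) → (94.168,7.318) → (109.992,7.318) → (117.904,21.022), returning to the start.

Shape 5 is a regular polygon drawn with `<path>`. Its stroke #ff00ff means cut at S705, F1458. After flipping Y the toolpath is (83.401,62.520) → (74.290,53.450) → (61.878,56.805) → (58.579,69.232) → (67.690,78.302) → (80.102,74.947) → (83.401,62.520), returning to the start.

Shape 6 is a rectangle drawn with `<path>`. Its stroke #000000 means engrave at S214, F2609. After flipping Y the toolpath is (123.846,75.975) → (199.623,75.975) → (199.623,30.966) → (123.846,30.966) → (123.846,75.975), returning to the start.

Shape 7 is a open polyline drawn with `<path>`. Its stroke #ff00ff means cut at S705, F1458. After flipping Y the toolpath is (31.480,129.509) → (257.877,75.345) → (56.619,46.488) → (90.047,83.807) → (197.545,85.925).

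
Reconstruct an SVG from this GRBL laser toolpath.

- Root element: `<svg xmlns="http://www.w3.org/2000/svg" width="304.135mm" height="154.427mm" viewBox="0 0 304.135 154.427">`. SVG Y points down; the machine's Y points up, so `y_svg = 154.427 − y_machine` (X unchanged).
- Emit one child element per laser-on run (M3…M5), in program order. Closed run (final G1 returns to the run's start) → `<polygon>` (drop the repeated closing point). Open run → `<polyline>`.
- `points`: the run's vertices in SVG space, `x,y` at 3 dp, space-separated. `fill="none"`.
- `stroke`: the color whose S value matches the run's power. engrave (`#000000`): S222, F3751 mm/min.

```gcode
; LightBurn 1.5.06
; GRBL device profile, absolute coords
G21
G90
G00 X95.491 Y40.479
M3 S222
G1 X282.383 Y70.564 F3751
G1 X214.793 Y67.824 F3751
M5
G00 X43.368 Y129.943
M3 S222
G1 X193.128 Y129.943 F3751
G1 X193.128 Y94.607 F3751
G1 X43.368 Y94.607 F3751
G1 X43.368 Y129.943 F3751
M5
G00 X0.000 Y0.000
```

<svg xmlns="http://www.w3.org/2000/svg" width="304.135mm" height="154.427mm" viewBox="0 0 304.135 154.427">
  <polyline points="95.491,113.948 282.383,83.863 214.793,86.603" fill="none" stroke="#000000"/>
  <polygon points="43.368,24.484 193.128,24.484 193.128,59.820 43.368,59.820" fill="none" stroke="#000000"/>
</svg>

Machine Y-up, SVG Y-down with viewBox height 154.427, so y_svg = 154.427 − y_machine; X carries over. Every run uses S222, so all elements get stroke `#000000` (engrave).

Run 1: The run is open, so emit a `<polyline>` with points (Y-flipped): 95.491,113.948 282.383,83.863 214.793,86.603.

Run 2: The run returns to its start, so emit a `<polygon>` with points (Y-flipped): 43.368,24.484 193.128,24.484 193.128,59.820 43.368,59.820.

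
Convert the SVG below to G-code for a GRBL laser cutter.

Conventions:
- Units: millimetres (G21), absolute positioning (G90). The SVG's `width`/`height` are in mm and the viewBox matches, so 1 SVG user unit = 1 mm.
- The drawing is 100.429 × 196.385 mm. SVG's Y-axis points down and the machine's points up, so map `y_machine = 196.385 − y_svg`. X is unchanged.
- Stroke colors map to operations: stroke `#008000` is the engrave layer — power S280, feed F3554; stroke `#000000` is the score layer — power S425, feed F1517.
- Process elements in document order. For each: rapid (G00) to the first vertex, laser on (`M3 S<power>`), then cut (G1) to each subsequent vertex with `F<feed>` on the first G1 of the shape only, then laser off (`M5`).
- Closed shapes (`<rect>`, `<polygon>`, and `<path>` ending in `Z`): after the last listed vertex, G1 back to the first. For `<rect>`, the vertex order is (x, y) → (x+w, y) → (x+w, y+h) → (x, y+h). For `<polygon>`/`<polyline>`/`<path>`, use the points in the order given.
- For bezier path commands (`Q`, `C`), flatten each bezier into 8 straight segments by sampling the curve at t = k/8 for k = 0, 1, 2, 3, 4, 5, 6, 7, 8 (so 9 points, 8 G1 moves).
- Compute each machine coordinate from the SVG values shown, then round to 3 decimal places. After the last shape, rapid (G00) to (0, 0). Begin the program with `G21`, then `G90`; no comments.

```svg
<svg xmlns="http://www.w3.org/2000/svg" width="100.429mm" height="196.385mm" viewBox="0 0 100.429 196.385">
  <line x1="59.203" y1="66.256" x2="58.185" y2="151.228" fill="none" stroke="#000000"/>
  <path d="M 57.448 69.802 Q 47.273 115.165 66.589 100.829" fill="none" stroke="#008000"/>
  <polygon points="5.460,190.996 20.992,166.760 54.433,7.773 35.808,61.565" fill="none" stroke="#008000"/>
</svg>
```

G21
G90
G00 X59.203 Y130.129
M3 S425
G1 X58.185 Y45.157 F1517
M5
G00 X57.448 Y126.583
M3 S280
G1 X55.365 Y116.175 F3554
G1 X54.204 Y107.633
G1 X53.964 Y100.956
G1 X54.646 Y96.145
G1 X56.249 Y93.199
G1 X58.774 Y92.119
G1 X62.221 Y92.905
G1 X66.589 Y95.556
M5
G00 X5.460 Y5.389
M3 S280
G1 X20.992 Y29.625 F3554
G1 X54.433 Y188.612
G1 X35.808 Y134.820
G1 X5.460 Y5.389
M5
G00 X0.000 Y0.000

Since the viewBox matches the mm dimensions, user units are millimetres directly. The only transform is the Y-flip y_m = 196.385 − y_svg.

Shape 1 is a line segment drawn with `<line>`. Its stroke #000000 means score at S425, F1517. After flipping Y the toolpath is (59.203,130.129) → (58.185,45.157).

Shape 2 is a quadratic bezier drawn with `<path>`. Its stroke #008000 means engrave at S280, F3554. After flipping Y the toolpath is (57.448,126.583) → (55.365,116.175) → (54.204,107.633) → (53.964,100.956) → (54.646,96.145) → (56.249,93.199) → (58.774,92.119) → (62.221,92.905) → (66.589,95.556).

Shape 3 is a closed polygon drawn with `<polygon>`. Its stroke #008000 means engrave at S280, F3554. After flipping Y the toolpath is (5.460,5.389) → (20.992,29.625) → (54.433,188.612) → (35.808,134.820) → (5.460,5.389), returning to the start.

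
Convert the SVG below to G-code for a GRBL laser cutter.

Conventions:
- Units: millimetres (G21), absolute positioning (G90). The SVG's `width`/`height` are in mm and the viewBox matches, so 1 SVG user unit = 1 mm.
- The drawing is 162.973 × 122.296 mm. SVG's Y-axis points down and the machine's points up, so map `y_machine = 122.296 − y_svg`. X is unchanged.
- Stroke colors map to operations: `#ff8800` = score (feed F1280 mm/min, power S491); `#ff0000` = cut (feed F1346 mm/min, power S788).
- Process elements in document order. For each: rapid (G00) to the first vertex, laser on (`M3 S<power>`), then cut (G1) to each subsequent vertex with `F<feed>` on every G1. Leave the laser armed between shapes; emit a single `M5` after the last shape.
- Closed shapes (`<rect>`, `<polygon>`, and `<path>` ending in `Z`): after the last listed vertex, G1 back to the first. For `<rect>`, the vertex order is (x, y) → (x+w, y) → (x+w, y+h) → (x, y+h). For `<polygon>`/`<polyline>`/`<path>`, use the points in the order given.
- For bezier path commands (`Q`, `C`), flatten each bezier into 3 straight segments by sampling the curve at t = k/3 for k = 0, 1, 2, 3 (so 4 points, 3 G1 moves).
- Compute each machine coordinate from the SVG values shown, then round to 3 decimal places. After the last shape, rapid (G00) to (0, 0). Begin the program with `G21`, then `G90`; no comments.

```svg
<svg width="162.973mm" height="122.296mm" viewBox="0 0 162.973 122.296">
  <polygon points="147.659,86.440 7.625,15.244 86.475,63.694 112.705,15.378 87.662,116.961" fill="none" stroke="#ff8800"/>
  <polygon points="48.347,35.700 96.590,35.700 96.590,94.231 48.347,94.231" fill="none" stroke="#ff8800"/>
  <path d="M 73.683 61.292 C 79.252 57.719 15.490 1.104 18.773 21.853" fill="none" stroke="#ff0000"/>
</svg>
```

G21
G90
G00 X147.659 Y35.856
M3 S491
G1 X7.625 Y107.052 F1280
G1 X86.475 Y58.602 F1280
G1 X112.705 Y106.918 F1280
G1 X87.662 Y5.335 F1280
G1 X147.659 Y35.856 F1280
G00 X48.347 Y86.596
M3 S491
G1 X96.590 Y86.596 F1280
G1 X96.590 Y28.065 F1280
G1 X48.347 Y28.065 F1280
G1 X48.347 Y86.596 F1280
G00 X73.683 Y61.004
M3 S788
G1 X61.193 Y77.428 F1346
G1 X32.787 Y100.234 F1346
G1 X18.773 Y100.443 F1346
M5
G00 X0.000 Y0.000

1 u = 1 mm; y_m = 122.296 − y.

[1] `<polygon>` closed polygon, #ff8800→score S491 F1280: (147.659,35.856) → (7.625,107.052) → (86.475,58.602) → (112.705,106.918) → (87.662,5.335) → (147.659,35.856) (closed)

[2] `<polygon>` rectangle, #ff8800→score S491 F1280: (48.347,86.596) → (96.590,86.596) → (96.590,28.065) → (48.347,28.065) → (48.347,86.596) (closed)

[3] `<path>` cubic bezier, #ff0000→cut S788 F1346: (73.683,61.004) → (61.193,77.428) → (32.787,100.234) → (18.773,100.443)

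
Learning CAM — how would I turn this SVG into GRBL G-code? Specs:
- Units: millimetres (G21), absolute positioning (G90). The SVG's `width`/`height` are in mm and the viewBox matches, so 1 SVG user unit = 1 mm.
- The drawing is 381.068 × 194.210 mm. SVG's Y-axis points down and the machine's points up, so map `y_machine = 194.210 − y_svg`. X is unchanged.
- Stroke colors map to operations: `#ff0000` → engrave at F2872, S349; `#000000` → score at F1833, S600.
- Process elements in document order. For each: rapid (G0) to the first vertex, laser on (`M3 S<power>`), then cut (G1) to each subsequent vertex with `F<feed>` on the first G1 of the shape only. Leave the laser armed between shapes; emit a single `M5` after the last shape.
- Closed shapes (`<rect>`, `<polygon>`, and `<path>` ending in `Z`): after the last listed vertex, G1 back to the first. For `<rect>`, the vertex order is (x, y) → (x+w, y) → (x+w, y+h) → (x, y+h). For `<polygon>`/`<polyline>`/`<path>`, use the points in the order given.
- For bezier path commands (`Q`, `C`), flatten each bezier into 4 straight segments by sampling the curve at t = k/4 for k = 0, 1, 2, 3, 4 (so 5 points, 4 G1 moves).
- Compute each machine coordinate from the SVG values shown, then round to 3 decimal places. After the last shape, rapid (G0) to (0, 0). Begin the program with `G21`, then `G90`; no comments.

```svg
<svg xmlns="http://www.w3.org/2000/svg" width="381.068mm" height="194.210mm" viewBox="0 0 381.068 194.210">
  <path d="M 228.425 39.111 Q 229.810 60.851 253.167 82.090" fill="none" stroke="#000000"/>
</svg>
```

1 u = 1 mm; y_m = 194.210 − y.

[1] `<path>` quadratic bezier, #000000→score S600 F1833: (228.425,155.099) → (230.491,144.260) → (235.303,133.484) → (242.862,122.771) → (253.167,112.120)

G21
G90
G0 X228.425 Y155.099
M3 S600
G1 X230.491 Y144.260 F1833
G1 X235.303 Y133.484
G1 X242.862 Y122.771
G1 X253.167 Y112.120
M5
G0 X0.000 Y0.000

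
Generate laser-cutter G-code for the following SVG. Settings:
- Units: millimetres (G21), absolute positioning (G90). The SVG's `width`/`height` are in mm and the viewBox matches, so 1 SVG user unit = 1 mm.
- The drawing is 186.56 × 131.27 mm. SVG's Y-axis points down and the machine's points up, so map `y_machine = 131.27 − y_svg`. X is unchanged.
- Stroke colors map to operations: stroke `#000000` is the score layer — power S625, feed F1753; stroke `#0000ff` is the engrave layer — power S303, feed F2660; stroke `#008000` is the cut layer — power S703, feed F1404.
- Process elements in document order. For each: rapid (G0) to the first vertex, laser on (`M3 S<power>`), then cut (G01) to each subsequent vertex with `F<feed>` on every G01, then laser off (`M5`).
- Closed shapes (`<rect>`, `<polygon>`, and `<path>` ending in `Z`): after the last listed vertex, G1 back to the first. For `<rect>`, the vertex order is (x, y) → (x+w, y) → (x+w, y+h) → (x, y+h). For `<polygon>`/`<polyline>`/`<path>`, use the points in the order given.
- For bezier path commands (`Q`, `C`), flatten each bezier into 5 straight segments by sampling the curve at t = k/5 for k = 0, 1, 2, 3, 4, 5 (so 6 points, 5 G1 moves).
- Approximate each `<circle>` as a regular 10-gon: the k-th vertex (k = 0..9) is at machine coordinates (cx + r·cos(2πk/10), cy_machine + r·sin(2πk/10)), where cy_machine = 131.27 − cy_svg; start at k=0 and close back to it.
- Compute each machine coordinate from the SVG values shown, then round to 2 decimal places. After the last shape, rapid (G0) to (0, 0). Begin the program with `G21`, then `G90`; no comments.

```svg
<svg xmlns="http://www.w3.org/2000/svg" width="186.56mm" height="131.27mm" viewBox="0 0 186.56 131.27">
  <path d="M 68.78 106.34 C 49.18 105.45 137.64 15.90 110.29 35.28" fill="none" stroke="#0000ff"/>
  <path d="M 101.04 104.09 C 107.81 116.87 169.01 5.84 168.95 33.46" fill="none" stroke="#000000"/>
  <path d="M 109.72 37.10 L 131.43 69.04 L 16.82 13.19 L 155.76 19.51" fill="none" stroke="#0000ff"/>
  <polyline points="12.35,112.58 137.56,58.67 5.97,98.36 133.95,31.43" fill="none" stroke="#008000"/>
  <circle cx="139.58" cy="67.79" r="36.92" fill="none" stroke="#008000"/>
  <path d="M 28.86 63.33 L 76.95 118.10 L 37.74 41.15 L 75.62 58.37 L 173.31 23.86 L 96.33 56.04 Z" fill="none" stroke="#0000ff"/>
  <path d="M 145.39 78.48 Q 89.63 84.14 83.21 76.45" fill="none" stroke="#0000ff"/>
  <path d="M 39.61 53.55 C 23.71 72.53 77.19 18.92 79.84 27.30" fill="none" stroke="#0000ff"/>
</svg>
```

Since the viewBox matches the mm dimensions, user units are millimetres directly. The only transform is the Y-flip y_m = 131.27 − y_svg.

Shape 1 is a cubic bezier drawn with `<path>`. Its stroke #0000ff means engrave at S303, F2660. After flipping Y the toolpath is (68.78,24.93) → (68.20,34.52) → (82.80,55.91) → (101.85,79.61) → (114.59,96.13) → (110.29,95.99).

Shape 2 is a cubic bezier drawn with `<path>`. Its stroke #000000 means score at S625, F1753. After flipping Y the toolpath is (101.04,27.18) → (110.71,32.27) → (127.89,54.48) → (147.02,81.20) → (162.56,99.84) → (168.95,97.81).

Shape 3 is a open polyline drawn with `<path>`. Its stroke #0000ff means engrave at S303, F2660. After flipping Y the toolpath is (109.72,94.17) → (131.43,62.23) → (16.82,118.08) → (155.76,111.76).

Shape 4 is a open polyline drawn with `<polyline>`. Its stroke #008000 means cut at S703, F1404. After flipping Y the toolpath is (12.35,18.69) → (137.56,72.60) → (5.97,32.91) → (133.95,99.84).

Shape 5 is a circle drawn with `<circle>`. Its stroke #008000 means cut at S703, F1404. After flipping Y the toolpath is (176.50,63.48) → (169.45,85.18) → (150.99,98.59) → (128.17,98.59) → (109.71,85.18) → (102.66,63.48) → (109.71,41.78) → (128.17,28.37) → (150.99,28.37) → (169.45,41.78) → (176.50,63.48), returning to the start.

Shape 6 is a closed polygon drawn with `<path>`. Its stroke #0000ff means engrave at S303, F2660. After flipping Y the toolpath is (28.86,67.94) → (76.95,13.17) → (37.74,90.12) → (75.62,72.90) → (173.31,107.41) → (96.33,75.23) → (28.86,67.94), returning to the start.

Shape 7 is a quadratic bezier drawn with `<path>`. Its stroke #0000ff means engrave at S303, F2660. After flipping Y the toolpath is (145.39,52.79) → (125.06,51.06) → (108.68,50.40) → (96.24,50.80) → (87.75,52.28) → (83.21,54.82).

Shape 8 is a cubic bezier drawn with `<path>`. Its stroke #0000ff means engrave at S303, F2660. After flipping Y the toolpath is (39.61,77.72) → (37.43,73.97) → (46.14,81.17) → (59.96,92.88) → (73.11,102.64) → (79.84,103.97).

G21
G90
G0 X68.78 Y24.93
M3 S303
G01 X68.20 Y34.52 F2660
G01 X82.80 Y55.91 F2660
G01 X101.85 Y79.61 F2660
G01 X114.59 Y96.13 F2660
G01 X110.29 Y95.99 F2660
M5
G0 X101.04 Y27.18
M3 S625
G01 X110.71 Y32.27 F1753
G01 X127.89 Y54.48 F1753
G01 X147.02 Y81.20 F1753
G01 X162.56 Y99.84 F1753
G01 X168.95 Y97.81 F1753
M5
G0 X109.72 Y94.17
M3 S303
G01 X131.43 Y62.23 F2660
G01 X16.82 Y118.08 F2660
G01 X155.76 Y111.76 F2660
M5
G0 X12.35 Y18.69
M3 S703
G01 X137.56 Y72.60 F1404
G01 X5.97 Y32.91 F1404
G01 X133.95 Y99.84 F1404
M5
G0 X176.50 Y63.48
M3 S703
G01 X169.45 Y85.18 F1404
G01 X150.99 Y98.59 F1404
G01 X128.17 Y98.59 F1404
G01 X109.71 Y85.18 F1404
G01 X102.66 Y63.48 F1404
G01 X109.71 Y41.78 F1404
G01 X128.17 Y28.37 F1404
G01 X150.99 Y28.37 F1404
G01 X169.45 Y41.78 F1404
G01 X176.50 Y63.48 F1404
M5
G0 X28.86 Y67.94
M3 S303
G01 X76.95 Y13.17 F2660
G01 X37.74 Y90.12 F2660
G01 X75.62 Y72.90 F2660
G01 X173.31 Y107.41 F2660
G01 X96.33 Y75.23 F2660
G01 X28.86 Y67.94 F2660
M5
G0 X145.39 Y52.79
M3 S303
G01 X125.06 Y51.06 F2660
G01 X108.68 Y50.40 F2660
G01 X96.24 Y50.80 F2660
G01 X87.75 Y52.28 F2660
G01 X83.21 Y54.82 F2660
M5
G0 X39.61 Y77.72
M3 S303
G01 X37.43 Y73.97 F2660
G01 X46.14 Y81.17 F2660
G01 X59.96 Y92.88 F2660
G01 X73.11 Y102.64 F2660
G01 X79.84 Y103.97 F2660
M5
G0 X0.00 Y0.00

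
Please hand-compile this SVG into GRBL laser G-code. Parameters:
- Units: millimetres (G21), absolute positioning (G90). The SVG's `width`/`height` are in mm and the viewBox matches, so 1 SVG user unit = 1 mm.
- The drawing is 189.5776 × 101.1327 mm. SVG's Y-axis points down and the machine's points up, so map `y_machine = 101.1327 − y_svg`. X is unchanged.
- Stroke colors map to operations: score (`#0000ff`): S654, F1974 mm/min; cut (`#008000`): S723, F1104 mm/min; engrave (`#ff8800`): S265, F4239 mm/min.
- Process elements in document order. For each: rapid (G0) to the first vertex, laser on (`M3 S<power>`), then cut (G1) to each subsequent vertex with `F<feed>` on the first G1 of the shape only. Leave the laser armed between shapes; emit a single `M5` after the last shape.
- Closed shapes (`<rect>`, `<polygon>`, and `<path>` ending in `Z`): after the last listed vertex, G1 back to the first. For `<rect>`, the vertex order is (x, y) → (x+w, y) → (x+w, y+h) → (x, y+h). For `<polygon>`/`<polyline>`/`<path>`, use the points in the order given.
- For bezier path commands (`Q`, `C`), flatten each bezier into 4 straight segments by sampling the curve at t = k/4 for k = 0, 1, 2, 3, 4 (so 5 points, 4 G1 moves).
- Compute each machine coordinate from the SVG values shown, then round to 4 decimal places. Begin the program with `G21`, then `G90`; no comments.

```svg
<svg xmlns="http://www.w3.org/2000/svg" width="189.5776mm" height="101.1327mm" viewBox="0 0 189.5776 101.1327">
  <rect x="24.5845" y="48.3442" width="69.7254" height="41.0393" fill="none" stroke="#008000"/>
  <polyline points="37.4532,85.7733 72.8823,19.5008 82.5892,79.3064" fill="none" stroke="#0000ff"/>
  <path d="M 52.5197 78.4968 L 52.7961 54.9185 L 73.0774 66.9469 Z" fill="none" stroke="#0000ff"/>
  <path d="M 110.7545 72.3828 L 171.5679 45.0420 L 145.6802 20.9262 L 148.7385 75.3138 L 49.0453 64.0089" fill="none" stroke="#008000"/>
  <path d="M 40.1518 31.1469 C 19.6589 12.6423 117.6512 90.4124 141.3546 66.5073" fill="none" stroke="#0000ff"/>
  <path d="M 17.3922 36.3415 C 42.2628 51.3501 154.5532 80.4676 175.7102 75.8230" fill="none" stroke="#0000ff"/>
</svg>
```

viewBox `0 0 189.5776 101.1327` with mm width/height → 1 unit = 1 mm. Flip: y_m = 101.1327 − y_svg.

**Shape 1** — `<rect>` rectangle, stroke `#008000` → cut (S723, F1104). Machine vertices: (24.5845,52.7885) → (94.3099,52.7885) → (94.3099,11.7492) → (24.5845,11.7492) → (24.5845,52.7885). Closed: final G1 returns to the first vertex.

**Shape 2** — `<polyline>` open polyline, stroke `#0000ff` → score (S654, F1974). Machine vertices: (37.4532,15.3594) → (72.8823,81.6319) → (82.5892,21.8263). Open path.

**Shape 3** — `<path>` regular polygon, stroke `#0000ff` → score (S654, F1974). Machine vertices: (52.5197,22.6359) → (52.7961,46.2142) → (73.0774,34.1858) → (52.5197,22.6359). Closed: final G1 returns to the first vertex.

**Shape 4** — `<path>` open polyline, stroke `#008000` → cut (S723, F1104). Machine vertices: (110.7545,28.7499) → (171.5679,56.0907) → (145.6802,80.2065) → (148.7385,25.8189) → (49.0453,37.1238). Open path.

**Shape 5** — `<path>` cubic bezier, stroke `#0000ff` → score (S654, F1974). Control points (SVG): P0=(40.1518,31.1469), P1=(19.6589,12.6423), P2=(117.6512,90.4124), P3=(141.3546,66.5073); sampled at t=k/4. Machine vertices: (40.1518,69.9858) → (43.9860,68.9057) → (74.1796,50.2804) → (112.6600,32.6677) → (141.3546,34.6254). Open path.

**Shape 6** — `<path>` cubic bezier, stroke `#0000ff` → score (S654, F1974). Control points (SVG): P0=(17.3922,36.3415), P1=(42.2628,51.3501), P2=(154.5532,80.4676), P3=(175.7102,75.8230); sampled at t=k/4. Machine vertices: (17.3922,64.7912) → (49.6465,51.6373) → (97.9438,37.6805) → (145.5448,27.4087) → (175.7102,25.3097). Open path.

G21
G90
G0 X24.5845 Y52.7885
M3 S723
G1 X94.3099 Y52.7885 F1104
G1 X94.3099 Y11.7492
G1 X24.5845 Y11.7492
G1 X24.5845 Y52.7885
G0 X37.4532 Y15.3594
M3 S654
G1 X72.8823 Y81.6319 F1974
G1 X82.5892 Y21.8263
G0 X52.5197 Y22.6359
M3 S654
G1 X52.7961 Y46.2142 F1974
G1 X73.0774 Y34.1858
G1 X52.5197 Y22.6359
G0 X110.7545 Y28.7499
M3 S723
G1 X171.5679 Y56.0907 F1104
G1 X145.6802 Y80.2065
G1 X148.7385 Y25.8189
G1 X49.0453 Y37.1238
G0 X40.1518 Y69.9858
M3 S654
G1 X43.9860 Y68.9057 F1974
G1 X74.1796 Y50.2804
G1 X112.6600 Y32.6677
G1 X141.3546 Y34.6254
G0 X17.3922 Y64.7912
M3 S654
G1 X49.6465 Y51.6373 F1974
G1 X97.9438 Y37.6805
G1 X145.5448 Y27.4087
G1 X175.7102 Y25.3097
M5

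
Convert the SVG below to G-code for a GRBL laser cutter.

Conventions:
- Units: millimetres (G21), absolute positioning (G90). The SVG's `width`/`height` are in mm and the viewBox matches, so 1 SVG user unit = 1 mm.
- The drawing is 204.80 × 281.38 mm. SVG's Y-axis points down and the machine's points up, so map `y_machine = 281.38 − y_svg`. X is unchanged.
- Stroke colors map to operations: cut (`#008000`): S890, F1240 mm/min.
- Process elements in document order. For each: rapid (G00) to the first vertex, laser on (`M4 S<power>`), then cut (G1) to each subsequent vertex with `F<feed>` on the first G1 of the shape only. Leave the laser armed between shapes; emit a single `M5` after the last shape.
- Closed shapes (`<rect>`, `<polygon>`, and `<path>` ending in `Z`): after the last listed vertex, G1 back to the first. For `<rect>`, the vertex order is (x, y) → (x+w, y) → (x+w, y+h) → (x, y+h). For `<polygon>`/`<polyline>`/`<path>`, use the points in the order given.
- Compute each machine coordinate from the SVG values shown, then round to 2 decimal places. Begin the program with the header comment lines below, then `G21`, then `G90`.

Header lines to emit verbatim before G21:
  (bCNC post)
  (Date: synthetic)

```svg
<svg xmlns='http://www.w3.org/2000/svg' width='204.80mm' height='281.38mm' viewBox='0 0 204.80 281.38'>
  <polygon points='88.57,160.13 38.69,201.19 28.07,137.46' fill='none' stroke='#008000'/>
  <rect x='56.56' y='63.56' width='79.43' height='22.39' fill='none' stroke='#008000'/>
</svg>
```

(bCNC post)
(Date: synthetic)
G21
G90
G00 X88.57 Y121.25
M4 S890
G1 X38.69 Y80.19 F1240
G1 X28.07 Y143.92
G1 X88.57 Y121.25
G00 X56.56 Y217.82
M4 S890
G1 X135.99 Y217.82 F1240
G1 X135.99 Y195.43
G1 X56.56 Y195.43
G1 X56.56 Y217.82
M5

viewBox `0 0 204.80 281.38` with mm width/height → 1 unit = 1 mm. Flip: y_m = 281.38 − y_svg.

**Shape 1** — `<polygon>` regular polygon, stroke `#008000` → cut (S890, F1240). Machine vertices: (88.57,121.25) → (38.69,80.19) → (28.07,143.92) → (88.57,121.25). Closed: final G1 returns to the first vertex.

**Shape 2** — `<rect>` rectangle, stroke `#008000` → cut (S890, F1240). Machine vertices: (56.56,217.82) → (135.99,217.82) → (135.99,195.43) → (56.56,195.43) → (56.56,217.82). Closed: final G1 returns to the first vertex.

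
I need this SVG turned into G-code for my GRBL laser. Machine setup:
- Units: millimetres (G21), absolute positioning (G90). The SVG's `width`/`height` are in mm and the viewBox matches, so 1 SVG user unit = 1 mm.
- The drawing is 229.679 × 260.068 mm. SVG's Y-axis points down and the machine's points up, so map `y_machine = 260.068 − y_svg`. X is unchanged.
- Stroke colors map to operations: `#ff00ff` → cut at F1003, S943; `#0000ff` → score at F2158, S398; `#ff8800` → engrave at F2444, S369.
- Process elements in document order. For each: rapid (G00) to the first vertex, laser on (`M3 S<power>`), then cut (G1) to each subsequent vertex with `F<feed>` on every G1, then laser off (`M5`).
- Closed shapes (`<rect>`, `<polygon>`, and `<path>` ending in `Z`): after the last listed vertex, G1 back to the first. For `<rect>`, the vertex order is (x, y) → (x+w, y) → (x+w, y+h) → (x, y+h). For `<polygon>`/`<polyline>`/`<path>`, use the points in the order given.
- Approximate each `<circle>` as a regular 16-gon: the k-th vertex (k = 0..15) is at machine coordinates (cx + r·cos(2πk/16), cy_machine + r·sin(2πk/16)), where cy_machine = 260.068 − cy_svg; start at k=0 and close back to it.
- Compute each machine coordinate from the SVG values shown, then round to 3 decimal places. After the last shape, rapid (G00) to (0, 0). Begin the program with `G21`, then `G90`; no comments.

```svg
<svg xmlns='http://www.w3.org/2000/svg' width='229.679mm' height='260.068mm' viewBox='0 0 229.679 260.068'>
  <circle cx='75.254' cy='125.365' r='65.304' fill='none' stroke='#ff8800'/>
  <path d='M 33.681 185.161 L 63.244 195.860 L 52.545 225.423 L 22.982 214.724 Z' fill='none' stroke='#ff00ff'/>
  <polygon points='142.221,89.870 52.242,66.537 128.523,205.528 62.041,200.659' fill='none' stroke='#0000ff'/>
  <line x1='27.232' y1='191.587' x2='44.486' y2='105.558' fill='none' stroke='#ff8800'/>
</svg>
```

G21
G90
G00 X140.558 Y134.703
M3 S369
G1 X135.587 Y159.694 F2444
G1 X121.431 Y180.880 F2444
G1 X100.245 Y195.036 F2444
G1 X75.254 Y200.007 F2444
G1 X50.263 Y195.036 F2444
G1 X29.077 Y180.880 F2444
G1 X14.921 Y159.694 F2444
G1 X9.950 Y134.703 F2444
G1 X14.921 Y109.712 F2444
G1 X29.077 Y88.526 F2444
G1 X50.263 Y74.370 F2444
G1 X75.254 Y69.399 F2444
G1 X100.245 Y74.370 F2444
G1 X121.431 Y88.526 F2444
G1 X135.587 Y109.712 F2444
G1 X140.558 Y134.703 F2444
M5
G00 X33.681 Y74.907
M3 S943
G1 X63.244 Y64.208 F1003
G1 X52.545 Y34.645 F1003
G1 X22.982 Y45.344 F1003
G1 X33.681 Y74.907 F1003
M5
G00 X142.221 Y170.198
M3 S398
G1 X52.242 Y193.531 F2158
G1 X128.523 Y54.540 F2158
G1 X62.041 Y59.409 F2158
G1 X142.221 Y170.198 F2158
M5
G00 X27.232 Y68.481
M3 S369
G1 X44.486 Y154.510 F2444
M5
G00 X0.000 Y0.000

viewBox `0 0 229.679 260.068` with mm width/height → 1 unit = 1 mm. Flip: y_m = 260.068 − y_svg.

**Shape 1** — `<circle>` circle, stroke `#ff8800` → engrave (S369, F2444). Machine vertices: (140.558,134.703) → (135.587,159.694) → (121.431,180.880) → (100.245,195.036) → (75.254,200.007) → (50.263,195.036) → (29.077,180.880) → (14.921,159.694) → (9.950,134.703) → (14.921,109.712) → (29.077,88.526) → (50.263,74.370) → (75.254,69.399) → (100.245,74.370) → (121.431,88.526) → (135.587,109.712) → (140.558,134.703). Closed: final G1 returns to the first vertex.

**Shape 2** — `<path>` regular polygon, stroke `#ff00ff` → cut (S943, F1003). Machine vertices: (33.681,74.907) → (63.244,64.208) → (52.545,34.645) → (22.982,45.344) → (33.681,74.907). Closed: final G1 returns to the first vertex.

**Shape 3** — `<polygon>` closed polygon, stroke `#0000ff` → score (S398, F2158). Machine vertices: (142.221,170.198) → (52.242,193.531) → (128.523,54.540) → (62.041,59.409) → (142.221,170.198). Closed: final G1 returns to the first vertex.

**Shape 4** — `<line>` line segment, stroke `#ff8800` → engrave (S369, F2444). Machine vertices: (27.232,68.481) → (44.486,154.510). Open path.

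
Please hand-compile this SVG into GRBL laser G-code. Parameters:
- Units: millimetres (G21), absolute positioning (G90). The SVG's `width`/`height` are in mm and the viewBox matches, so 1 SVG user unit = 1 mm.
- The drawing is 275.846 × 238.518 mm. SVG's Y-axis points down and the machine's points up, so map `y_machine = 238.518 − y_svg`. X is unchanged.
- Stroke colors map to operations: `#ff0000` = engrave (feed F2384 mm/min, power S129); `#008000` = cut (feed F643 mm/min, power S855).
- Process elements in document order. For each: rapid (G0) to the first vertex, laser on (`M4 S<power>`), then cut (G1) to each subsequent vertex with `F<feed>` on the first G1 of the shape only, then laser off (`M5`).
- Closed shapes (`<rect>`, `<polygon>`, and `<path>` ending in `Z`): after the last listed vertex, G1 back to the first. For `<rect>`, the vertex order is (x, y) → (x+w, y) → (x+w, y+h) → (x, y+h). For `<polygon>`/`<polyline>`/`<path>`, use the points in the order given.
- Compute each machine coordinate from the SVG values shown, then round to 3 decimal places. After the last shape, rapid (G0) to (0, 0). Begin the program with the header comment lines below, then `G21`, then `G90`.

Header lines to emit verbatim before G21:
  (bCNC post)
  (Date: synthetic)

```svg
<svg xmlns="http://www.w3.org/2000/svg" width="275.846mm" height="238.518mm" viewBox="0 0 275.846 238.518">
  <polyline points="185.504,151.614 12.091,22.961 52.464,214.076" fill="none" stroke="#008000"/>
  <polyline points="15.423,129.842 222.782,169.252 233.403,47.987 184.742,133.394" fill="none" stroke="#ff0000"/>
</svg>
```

1 u = 1 mm; y_m = 238.518 − y.

[1] `<polyline>` open polyline, #008000→cut S855 F643: (185.504,86.904) → (12.091,215.557) → (52.464,24.442)

[2] `<polyline>` open polyline, #ff0000→engrave S129 F2384: (15.423,108.676) → (222.782,69.266) → (233.403,190.531) → (184.742,105.124)

(bCNC post)
(Date: synthetic)
G21
G90
G0 X185.504 Y86.904
M4 S855
G1 X12.091 Y215.557 F643
G1 X52.464 Y24.442
M5
G0 X15.423 Y108.676
M4 S129
G1 X222.782 Y69.266 F2384
G1 X233.403 Y190.531
G1 X184.742 Y105.124
M5
G0 X0.000 Y0.000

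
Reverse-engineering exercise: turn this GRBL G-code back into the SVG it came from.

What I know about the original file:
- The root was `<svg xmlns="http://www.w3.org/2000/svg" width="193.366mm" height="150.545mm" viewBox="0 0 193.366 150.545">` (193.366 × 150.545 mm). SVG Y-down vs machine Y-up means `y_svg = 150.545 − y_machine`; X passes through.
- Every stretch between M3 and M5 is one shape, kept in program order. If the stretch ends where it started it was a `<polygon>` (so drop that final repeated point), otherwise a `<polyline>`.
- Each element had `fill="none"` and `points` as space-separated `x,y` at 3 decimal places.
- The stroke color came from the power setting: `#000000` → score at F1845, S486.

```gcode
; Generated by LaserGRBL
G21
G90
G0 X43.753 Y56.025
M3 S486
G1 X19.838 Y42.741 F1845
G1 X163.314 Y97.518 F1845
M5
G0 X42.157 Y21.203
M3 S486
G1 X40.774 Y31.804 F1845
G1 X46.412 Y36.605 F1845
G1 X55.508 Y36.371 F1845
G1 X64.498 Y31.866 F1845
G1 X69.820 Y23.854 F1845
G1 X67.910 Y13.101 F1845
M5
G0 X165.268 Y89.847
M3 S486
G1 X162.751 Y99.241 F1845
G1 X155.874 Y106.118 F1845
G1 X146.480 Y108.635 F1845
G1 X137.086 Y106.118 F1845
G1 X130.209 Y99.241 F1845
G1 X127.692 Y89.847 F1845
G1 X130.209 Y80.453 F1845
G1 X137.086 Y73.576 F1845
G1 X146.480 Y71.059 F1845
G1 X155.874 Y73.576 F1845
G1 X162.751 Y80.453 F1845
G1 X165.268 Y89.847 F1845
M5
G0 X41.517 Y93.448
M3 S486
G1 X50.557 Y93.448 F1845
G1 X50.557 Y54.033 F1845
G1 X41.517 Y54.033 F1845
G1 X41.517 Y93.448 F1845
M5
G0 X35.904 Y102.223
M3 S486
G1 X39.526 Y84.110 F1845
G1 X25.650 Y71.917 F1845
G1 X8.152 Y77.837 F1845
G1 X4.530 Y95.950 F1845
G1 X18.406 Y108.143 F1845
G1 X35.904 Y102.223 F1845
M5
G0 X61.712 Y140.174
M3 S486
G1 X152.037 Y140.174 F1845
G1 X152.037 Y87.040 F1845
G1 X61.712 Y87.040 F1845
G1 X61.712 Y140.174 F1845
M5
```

<svg xmlns="http://www.w3.org/2000/svg" width="193.366mm" height="150.545mm" viewBox="0 0 193.366 150.545">
  <polyline points="43.753,94.520 19.838,107.804 163.314,53.027" fill="none" stroke="#000000"/>
  <polyline points="42.157,129.342 40.774,118.741 46.412,113.940 55.508,114.174 64.498,118.679 69.820,126.691 67.910,137.444" fill="none" stroke="#000000"/>
  <polygon points="165.268,60.698 162.751,51.304 155.874,44.427 146.480,41.910 137.086,44.427 130.209,51.304 127.692,60.698 130.209,70.092 137.086,76.969 146.480,79.486 155.874,76.969 162.751,70.092" fill="none" stroke="#000000"/>
  <polygon points="41.517,57.097 50.557,57.097 50.557,96.512 41.517,96.512" fill="none" stroke="#000000"/>
  <polygon points="35.904,48.322 39.526,66.435 25.650,78.628 8.152,72.708 4.530,54.595 18.406,42.402" fill="none" stroke="#000000"/>
  <polygon points="61.712,10.371 152.037,10.371 152.037,63.505 61.712,63.505" fill="none" stroke="#000000"/>
</svg>

Each laser-on run becomes one SVG element. Flip Y back into SVG space with y_svg = 150.545 − y_machine. Every run uses S486, so all elements get stroke `#000000` (score).

Run 1: The run is open, so emit a `<polyline>` with points (Y-flipped): 43.753,94.520 19.838,107.804 163.314,53.027.

Run 2: The run is open, so emit a `<polyline>` with points (Y-flipped): 42.157,129.342 40.774,118.741 46.412,113.940 55.508,114.174 64.498,118.679 69.820,126.691 67.910,137.444.

Run 3: The run returns to its start, so emit a `<polygon>` with points (Y-flipped): 165.268,60.698 162.751,51.304 155.874,44.427 146.480,41.910 137.086,44.427 130.209,51.304 127.692,60.698 130.209,70.092 137.086,76.969 146.480,79.486 155.874,76.969 162.751,70.092.

Run 4: The run returns to its start, so emit a `<polygon>` with points (Y-flipped): 41.517,57.097 50.557,57.097 50.557,96.512 41.517,96.512.

Run 5: The run returns to its start, so emit a `<polygon>` with points (Y-flipped): 35.904,48.322 39.526,66.435 25.650,78.628 8.152,72.708 4.530,54.595 18.406,42.402.

Run 6: The run returns to its start, so emit a `<polygon>` with points (Y-flipped): 61.712,10.371 152.037,10.371 152.037,63.505 61.712,63.505.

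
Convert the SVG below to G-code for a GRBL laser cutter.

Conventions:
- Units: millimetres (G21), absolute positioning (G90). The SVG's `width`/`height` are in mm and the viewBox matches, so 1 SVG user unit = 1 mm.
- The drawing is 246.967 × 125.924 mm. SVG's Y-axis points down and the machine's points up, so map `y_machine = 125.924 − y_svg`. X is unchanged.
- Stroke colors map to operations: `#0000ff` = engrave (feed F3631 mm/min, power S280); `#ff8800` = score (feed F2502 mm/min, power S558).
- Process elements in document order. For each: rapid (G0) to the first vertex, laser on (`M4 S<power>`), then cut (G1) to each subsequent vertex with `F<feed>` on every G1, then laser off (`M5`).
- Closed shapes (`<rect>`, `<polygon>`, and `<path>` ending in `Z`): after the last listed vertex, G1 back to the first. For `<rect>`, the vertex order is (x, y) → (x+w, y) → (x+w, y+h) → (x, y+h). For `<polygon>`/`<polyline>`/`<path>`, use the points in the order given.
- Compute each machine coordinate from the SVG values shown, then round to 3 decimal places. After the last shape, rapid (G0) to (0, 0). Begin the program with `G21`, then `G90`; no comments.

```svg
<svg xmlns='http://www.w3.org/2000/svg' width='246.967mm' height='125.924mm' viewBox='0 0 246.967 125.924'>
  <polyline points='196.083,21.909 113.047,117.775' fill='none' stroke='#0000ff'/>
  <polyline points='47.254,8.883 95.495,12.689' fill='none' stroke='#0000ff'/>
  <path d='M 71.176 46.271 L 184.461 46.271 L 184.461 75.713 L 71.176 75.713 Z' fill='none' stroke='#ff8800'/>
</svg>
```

viewBox `0 0 246.967 125.924` with mm width/height → 1 unit = 1 mm. Flip: y_m = 125.924 − y_svg.

**Shape 1** — `<polyline>` line segment, stroke `#0000ff` → engrave (S280, F3631). Machine vertices: (196.083,104.015) → (113.047,8.149). Open path.

**Shape 2** — `<polyline>` line segment, stroke `#0000ff` → engrave (S280, F3631). Machine vertices: (47.254,117.041) → (95.495,113.235). Open path.

**Shape 3** — `<path>` rectangle, stroke `#ff8800` → score (S558, F2502). Machine vertices: (71.176,79.653) → (184.461,79.653) → (184.461,50.211) → (71.176,50.211) → (71.176,79.653). Closed: final G1 returns to the first vertex.

G21
G90
G0 X196.083 Y104.015
M4 S280
G1 X113.047 Y8.149 F3631
M5
G0 X47.254 Y117.041
M4 S280
G1 X95.495 Y113.235 F3631
M5
G0 X71.176 Y79.653
M4 S558
G1 X184.461 Y79.653 F2502
G1 X184.461 Y50.211 F2502
G1 X71.176 Y50.211 F2502
G1 X71.176 Y79.653 F2502
M5
G0 X0.000 Y0.000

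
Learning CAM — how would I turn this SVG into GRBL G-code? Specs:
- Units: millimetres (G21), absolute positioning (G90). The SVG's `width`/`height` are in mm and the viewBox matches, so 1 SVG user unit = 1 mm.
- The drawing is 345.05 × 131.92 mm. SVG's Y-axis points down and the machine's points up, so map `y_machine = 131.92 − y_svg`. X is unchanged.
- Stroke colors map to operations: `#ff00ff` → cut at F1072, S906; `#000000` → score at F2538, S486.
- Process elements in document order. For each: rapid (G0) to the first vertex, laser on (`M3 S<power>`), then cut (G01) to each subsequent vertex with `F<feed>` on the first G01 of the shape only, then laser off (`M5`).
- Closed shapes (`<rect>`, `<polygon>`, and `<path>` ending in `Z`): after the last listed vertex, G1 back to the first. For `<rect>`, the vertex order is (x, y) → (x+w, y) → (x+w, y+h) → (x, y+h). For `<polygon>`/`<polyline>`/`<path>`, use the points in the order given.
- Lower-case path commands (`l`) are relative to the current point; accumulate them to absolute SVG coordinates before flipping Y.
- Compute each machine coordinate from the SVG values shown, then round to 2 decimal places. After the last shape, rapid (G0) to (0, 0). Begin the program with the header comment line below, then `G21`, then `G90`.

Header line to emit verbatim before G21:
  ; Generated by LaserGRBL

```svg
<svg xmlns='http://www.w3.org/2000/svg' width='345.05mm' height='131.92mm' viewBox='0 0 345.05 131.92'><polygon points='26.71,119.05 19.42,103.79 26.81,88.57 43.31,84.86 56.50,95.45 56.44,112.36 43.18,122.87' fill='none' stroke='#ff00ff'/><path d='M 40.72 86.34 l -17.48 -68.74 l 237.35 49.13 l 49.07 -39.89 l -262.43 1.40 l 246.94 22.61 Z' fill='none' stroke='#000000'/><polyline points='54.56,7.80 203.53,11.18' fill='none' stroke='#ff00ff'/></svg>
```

viewBox `0 0 345.05 131.92` with mm width/height → 1 unit = 1 mm. Flip: y_m = 131.92 − y_svg.

**Shape 1** — `<polygon>` regular polygon, stroke `#ff00ff` → cut (S906, F1072). Machine vertices: (26.71,12.87) → (19.42,28.13) → (26.81,43.35) → (43.31,47.06) → (56.50,36.47) → (56.44,19.56) → (43.18,9.05) → (26.71,12.87). Closed: final G1 returns to the first vertex.

**Shape 2** — `<path>` closed polygon, stroke `#000000` → score (S486, F2538). Machine vertices: (40.72,45.58) → (23.24,114.32) → (260.59,65.19) → (309.66,105.08) → (47.23,103.68) → (294.17,81.07) → (40.72,45.58). Closed: final G1 returns to the first vertex.

**Shape 3** — `<polyline>` line segment, stroke `#ff00ff` → cut (S906, F1072). Machine vertices: (54.56,124.12) → (203.53,120.74). Open path.

; Generated by LaserGRBL
G21
G90
G0 X26.71 Y12.87
M3 S906
G01 X19.42 Y28.13 F1072
G01 X26.81 Y43.35
G01 X43.31 Y47.06
G01 X56.50 Y36.47
G01 X56.44 Y19.56
G01 X43.18 Y9.05
G01 X26.71 Y12.87
M5
G0 X40.72 Y45.58
M3 S486
G01 X23.24 Y114.32 F2538
G01 X260.59 Y65.19
G01 X309.66 Y105.08
G01 X47.23 Y103.68
G01 X294.17 Y81.07
G01 X40.72 Y45.58
M5
G0 X54.56 Y124.12
M3 S906
G01 X203.53 Y120.74 F1072
M5
G0 X0.00 Y0.00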